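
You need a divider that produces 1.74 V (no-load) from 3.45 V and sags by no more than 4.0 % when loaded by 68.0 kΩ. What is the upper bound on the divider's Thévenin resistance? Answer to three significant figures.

Loading drop = R_th/(R_th + R_L) ≤ 0.0400, so R_th ≤ R_L · ε/(1−ε) = 68.0 kΩ × 0.0400/0.9600 = 2.83 kΩ.
(Any R1, R2 with R2/(R1+R2) = 0.504 and R1‖R2 ≤ 2.83 kΩ will meet the spec.)

R_th ≤ 2.83 kΩ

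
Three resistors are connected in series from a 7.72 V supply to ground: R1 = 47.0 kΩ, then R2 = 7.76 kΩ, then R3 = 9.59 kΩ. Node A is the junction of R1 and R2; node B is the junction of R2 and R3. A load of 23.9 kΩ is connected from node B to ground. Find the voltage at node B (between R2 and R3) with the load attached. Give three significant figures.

V ≈ 0.858 V

At node B, R3 is in parallel with the load: R3‖R_L = 6.844 kΩ.
Below node A the resistance is R2 + (R3‖R_L) = 14.60 kΩ, so V_A = 7.72 × 14.60/61.60 = 1.830 V.
Then V_B = V_A × (R3‖R_L)/(R2 + R3‖R_L) = 1.830 × 6.844/14.60 = 0.858 V.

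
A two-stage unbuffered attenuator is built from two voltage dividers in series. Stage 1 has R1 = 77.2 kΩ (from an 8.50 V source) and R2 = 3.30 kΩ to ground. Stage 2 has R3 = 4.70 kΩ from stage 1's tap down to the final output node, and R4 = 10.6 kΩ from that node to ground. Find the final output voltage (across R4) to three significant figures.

Stage 2 presents R3+R4 = 15.30 kΩ as a load on stage 1's tap.
Stage 1's lower leg becomes R2‖(R3+R4) = 2.715 kΩ, so V_mid = 8.50 × 2.715/79.91 = 0.2887 V.
Stage 2 is itself unloaded: V_out = V_mid × R4/(R3+R4) = 0.2887 × 10.6/15.30 = 0.200 V.

V_out ≈ 0.200 V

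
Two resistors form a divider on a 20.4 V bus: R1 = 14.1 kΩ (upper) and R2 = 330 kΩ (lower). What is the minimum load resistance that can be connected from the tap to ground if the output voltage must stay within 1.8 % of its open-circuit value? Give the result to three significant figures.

Output resistance R_th = R1‖R2 = (14.1 × 330)/344.1 = 13.52 kΩ.
The fractional drop is R_th/(R_th + R_L); requiring this ≤ 0.0180 gives R_L ≥ R_th(1/0.0180 − 1) = 13.52 × 54.56 = 738 kΩ.

R_L(min) ≈ 738 kΩ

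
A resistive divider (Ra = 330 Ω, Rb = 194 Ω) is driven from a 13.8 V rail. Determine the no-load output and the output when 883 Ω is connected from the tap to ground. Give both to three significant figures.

Unloaded: 5.11 V; loaded: 4.49 V

Open-circuit: V = 13.8 × 194/(330 + 194) = 5.11 V.
With the load, Rb becomes Rb‖R_L = 159.1 Ω, so V = 13.8 × 159.1/489.1 = 4.49 V.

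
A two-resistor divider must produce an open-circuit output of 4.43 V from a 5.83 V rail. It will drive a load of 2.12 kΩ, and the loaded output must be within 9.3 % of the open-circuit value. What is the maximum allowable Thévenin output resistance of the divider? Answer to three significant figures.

Loading drop = R_th/(R_th + R_L) ≤ 0.0930, so R_th ≤ R_L · ε/(1−ε) = 2.12 kΩ × 0.0930/0.9070 = 217 Ω.
(Any R1, R2 with R2/(R1+R2) = 0.760 and R1‖R2 ≤ 217 Ω will meet the spec.)

R_th ≤ 217 Ω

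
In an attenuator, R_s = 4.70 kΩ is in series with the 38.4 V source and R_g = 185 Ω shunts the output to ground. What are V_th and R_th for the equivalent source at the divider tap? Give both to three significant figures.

V_th is the open-circuit tap voltage: 38.4 × 185/(4700 + 185) = 1.45 V.
With the supply zeroed, R_s and R_g appear in parallel from the tap: R_th = R_s‖R_g = (4700 × 185)/4885 = 178 Ω.

V_th = 1.45 V, R_th = 178 Ω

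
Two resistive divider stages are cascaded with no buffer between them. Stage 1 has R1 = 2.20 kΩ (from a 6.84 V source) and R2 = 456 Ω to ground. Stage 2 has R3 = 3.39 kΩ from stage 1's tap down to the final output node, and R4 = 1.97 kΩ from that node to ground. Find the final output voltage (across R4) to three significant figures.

Stage 2 presents R3+R4 = 5360 Ω as a load on stage 1's tap.
Stage 1's lower leg becomes R2‖(R3+R4) = 420.2 Ω, so V_mid = 6.84 × 420.2/2620 = 1.097 V.
Stage 2 is itself unloaded: V_out = V_mid × R4/(R3+R4) = 1.097 × 1970/5360 = 0.403 V.

V_out ≈ 0.403 V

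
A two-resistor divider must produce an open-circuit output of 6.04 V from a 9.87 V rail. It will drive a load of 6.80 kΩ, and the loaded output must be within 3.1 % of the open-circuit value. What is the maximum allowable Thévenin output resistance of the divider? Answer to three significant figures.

Loading drop = R_th/(R_th + R_L) ≤ 0.0310, so R_th ≤ R_L · ε/(1−ε) = 6.80 kΩ × 0.0310/0.9690 = 218 Ω.

R_th ≤ 218 Ω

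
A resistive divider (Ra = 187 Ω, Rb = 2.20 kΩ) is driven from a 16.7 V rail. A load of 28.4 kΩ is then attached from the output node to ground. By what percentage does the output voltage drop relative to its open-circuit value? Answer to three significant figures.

0.603 %

The divider's output (Thévenin) resistance is Ra‖Rb = 172.4 Ω.
Fractional drop under load = R_th/(R_th + R_L) = 172.4 / (172.4 + 28400) = 0.006032.
So the output falls by 0.603 %.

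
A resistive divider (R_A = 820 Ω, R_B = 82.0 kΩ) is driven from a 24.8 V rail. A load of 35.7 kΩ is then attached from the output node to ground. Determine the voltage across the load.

The load sits in parallel with R_B: R_B‖R_L = (82000 × 35700) / (82000 + 35700) = 24870 Ω.
V_out = 24.8 × 24870 / (820 + 24870) = 24.8 × 24870/25690 = 24.0 V.
(Unloaded it would have been 24.6 V.)

V_out ≈ 24.0 V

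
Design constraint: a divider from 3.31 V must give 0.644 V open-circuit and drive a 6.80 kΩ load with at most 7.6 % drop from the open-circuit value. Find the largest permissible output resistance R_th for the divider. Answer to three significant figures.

R_th ≤ 559 Ω

Loading drop = R_th/(R_th + R_L) ≤ 0.0760, so R_th ≤ R_L · ε/(1−ε) = 6.80 kΩ × 0.0760/0.9240 = 559 Ω.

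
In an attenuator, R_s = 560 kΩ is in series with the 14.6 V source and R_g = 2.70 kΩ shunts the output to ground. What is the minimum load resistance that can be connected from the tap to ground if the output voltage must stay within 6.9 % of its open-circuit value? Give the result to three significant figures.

R_L(min) ≈ 36.3 kΩ

Output resistance R_th = R_s‖R_g = (560 × 2.70)/562.7 = 2.687 kΩ.
The fractional drop is R_th/(R_th + R_L); requiring this ≤ 0.0690 gives R_L ≥ R_th(1/0.0690 − 1) = 2.687 × 13.49 = 36.3 kΩ.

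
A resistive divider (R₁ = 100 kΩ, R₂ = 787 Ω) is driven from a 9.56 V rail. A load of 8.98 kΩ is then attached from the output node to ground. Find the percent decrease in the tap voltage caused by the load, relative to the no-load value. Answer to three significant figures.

The divider's output (Thévenin) resistance is R₁‖R₂ = 780.9 Ω.
Fractional drop under load = R_th/(R_th + R_L) = 780.9 / (780.9 + 8980) = 0.08000.
So the output falls by 8.00 %.

8.00 %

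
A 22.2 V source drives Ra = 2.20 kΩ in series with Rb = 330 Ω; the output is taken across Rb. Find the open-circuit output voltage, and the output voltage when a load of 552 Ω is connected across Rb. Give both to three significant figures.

Unloaded: 2.90 V; loaded: 1.91 V

Open-circuit: V = 22.2 × 330/(2200 + 330) = 2.90 V.
With the load, Rb becomes Rb‖R_L = 206.5 Ω, so V = 22.2 × 206.5/2407 = 1.91 V.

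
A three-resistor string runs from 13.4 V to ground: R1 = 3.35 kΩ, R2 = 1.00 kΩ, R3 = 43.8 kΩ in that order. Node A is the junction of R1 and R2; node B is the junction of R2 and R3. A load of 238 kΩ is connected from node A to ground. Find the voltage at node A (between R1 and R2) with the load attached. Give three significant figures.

Below node A the series string R2+R3 = 44.80 kΩ sits in parallel with the 238 kΩ load: 37.70 kΩ.
V_A = 13.4 × 37.70/(3.35 + 37.70) = 12.3 V.

V ≈ 12.3 V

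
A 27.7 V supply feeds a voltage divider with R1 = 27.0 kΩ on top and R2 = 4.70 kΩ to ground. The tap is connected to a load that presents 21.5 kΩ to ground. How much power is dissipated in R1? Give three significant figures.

P ≈ 21.8 mW

Total resistance from the source is R1 + (R2‖R_L) = 30.86 kΩ, so I = 27.7/30.86 kΩ = 0.8977 mA.
P = I²·R1 = (0.8977 mA)² × 27.0 kΩ = 21.8 mW.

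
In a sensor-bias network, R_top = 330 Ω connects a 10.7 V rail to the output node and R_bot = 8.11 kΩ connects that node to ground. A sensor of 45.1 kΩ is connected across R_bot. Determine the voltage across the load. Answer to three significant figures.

The load sits in parallel with R_bot: R_bot‖R_L = (8110 × 45100) / (8110 + 45100) = 6874 Ω.
V_out = 10.7 × 6874 / (330 + 6874) = 10.7 × 6874/7204 = 10.2 V.

V_out ≈ 10.2 V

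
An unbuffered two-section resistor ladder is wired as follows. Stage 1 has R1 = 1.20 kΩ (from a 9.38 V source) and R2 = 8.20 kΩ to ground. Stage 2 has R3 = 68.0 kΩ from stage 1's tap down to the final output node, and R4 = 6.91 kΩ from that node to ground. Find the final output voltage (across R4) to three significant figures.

V_out ≈ 0.744 V

Stage 2 presents R3+R4 = 74.91 kΩ as a load on stage 1's tap.
Stage 1's lower leg becomes R2‖(R3+R4) = 7.391 kΩ, so V_mid = 9.38 × 7.391/8.591 = 8.070 V.
Stage 2 is itself unloaded: V_out = V_mid × R4/(R3+R4) = 8.070 × 6.91/74.91 = 0.744 V.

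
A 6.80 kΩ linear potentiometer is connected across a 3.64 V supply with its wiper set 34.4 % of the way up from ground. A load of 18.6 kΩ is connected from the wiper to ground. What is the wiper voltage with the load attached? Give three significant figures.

The wiper splits the pot into (1−α)R = 4.461 kΩ above and αR = 2.339 kΩ below.
Lower section ‖ load = 2.078 kΩ.
V_wiper = 3.64 × 2.078/(4.461 + 2.078) = 1.16 V.

V ≈ 1.16 V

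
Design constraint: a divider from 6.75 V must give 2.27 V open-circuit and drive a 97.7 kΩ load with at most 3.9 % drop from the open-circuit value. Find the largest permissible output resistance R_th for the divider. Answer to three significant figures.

Loading drop = R_th/(R_th + R_L) ≤ 0.0390, so R_th ≤ R_L · ε/(1−ε) = 97.7 kΩ × 0.0390/0.9610 = 3.96 kΩ.

R_th ≤ 3.96 kΩ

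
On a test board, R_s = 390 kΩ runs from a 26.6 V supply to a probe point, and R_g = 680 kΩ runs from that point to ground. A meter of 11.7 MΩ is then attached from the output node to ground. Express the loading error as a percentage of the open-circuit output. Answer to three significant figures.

2.07 %

The divider's output (Thévenin) resistance is R_s‖R_g = 247.9 kΩ.
Fractional drop under load = R_th/(R_th + R_L) = 247.9 / (247.9 + 11700) = 0.02074.
So the output falls by 2.07 %.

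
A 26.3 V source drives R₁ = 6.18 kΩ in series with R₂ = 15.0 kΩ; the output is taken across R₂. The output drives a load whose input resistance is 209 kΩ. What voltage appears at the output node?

The load sits in parallel with R₂: R₂‖R_L = (15.0 × 209) / (15.0 + 209) = 14.00 kΩ.
V_out = 26.3 × 14.00 / (6.18 + 14.00) = 26.3 × 14.00/20.18 = 18.2 V.

V_out ≈ 18.2 V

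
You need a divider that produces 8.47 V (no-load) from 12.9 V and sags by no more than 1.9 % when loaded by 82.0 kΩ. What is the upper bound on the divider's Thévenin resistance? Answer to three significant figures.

Loading drop = R_th/(R_th + R_L) ≤ 0.0190, so R_th ≤ R_L · ε/(1−ε) = 82.0 kΩ × 0.0190/0.9810 = 1.59 kΩ.
(Any R1, R2 with R2/(R1+R2) = 0.657 and R1‖R2 ≤ 1.59 kΩ will meet the spec.)

R_th ≤ 1.59 kΩ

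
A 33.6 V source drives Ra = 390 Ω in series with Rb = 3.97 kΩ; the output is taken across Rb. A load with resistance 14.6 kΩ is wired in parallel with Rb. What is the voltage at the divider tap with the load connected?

The load sits in parallel with Rb: Rb‖R_L = (3970 × 14600) / (3970 + 14600) = 3121 Ω.
V_out = 33.6 × 3121 / (390 + 3121) = 33.6 × 3121/3511 = 29.9 V.

V_out ≈ 29.9 V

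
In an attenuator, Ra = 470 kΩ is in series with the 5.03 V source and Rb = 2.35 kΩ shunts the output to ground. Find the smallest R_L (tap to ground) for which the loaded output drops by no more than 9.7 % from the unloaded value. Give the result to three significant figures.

R_L(min) ≈ 21.8 kΩ

Output resistance R_th = Ra‖Rb = (470 × 2.35)/472.4 = 2.338 kΩ.
The fractional drop is R_th/(R_th + R_L); requiring this ≤ 0.0970 gives R_L ≥ R_th(1/0.0970 − 1) = 2.338 × 9.309 = 21.8 kΩ.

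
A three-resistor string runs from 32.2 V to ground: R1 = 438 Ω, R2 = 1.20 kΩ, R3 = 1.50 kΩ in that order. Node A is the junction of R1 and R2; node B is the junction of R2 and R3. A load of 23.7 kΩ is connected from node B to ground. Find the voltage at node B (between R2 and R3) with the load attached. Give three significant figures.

V ≈ 14.9 V

At node B, R3 is in parallel with the load: R3‖R_L = 1411 Ω.
Below node A the resistance is R2 + (R3‖R_L) = 2611 Ω, so V_A = 32.2 × 2611/3049 = 27.57 V.
Then V_B = V_A × (R3‖R_L)/(R2 + R3‖R_L) = 27.57 × 1411/2611 = 14.9 V.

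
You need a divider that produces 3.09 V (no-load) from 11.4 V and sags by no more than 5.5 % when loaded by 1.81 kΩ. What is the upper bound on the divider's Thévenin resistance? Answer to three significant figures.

R_th ≤ 105 Ω

Loading drop = R_th/(R_th + R_L) ≤ 0.0550, so R_th ≤ R_L · ε/(1−ε) = 1.81 kΩ × 0.0550/0.9450 = 105 Ω.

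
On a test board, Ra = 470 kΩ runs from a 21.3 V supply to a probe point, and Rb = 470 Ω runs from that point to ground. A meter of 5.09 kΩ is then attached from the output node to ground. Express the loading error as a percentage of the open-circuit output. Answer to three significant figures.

8.45 %

Unloaded V = 21.3 × 470/470500 = 0.021279 V.
Loaded: Rb‖R_L = 430.3 Ω, giving V = 21.3 × 430.3/470400 = 0.019482 V.
Drop = (0.021279 − 0.019482) / 0.021279 = 8.45 %.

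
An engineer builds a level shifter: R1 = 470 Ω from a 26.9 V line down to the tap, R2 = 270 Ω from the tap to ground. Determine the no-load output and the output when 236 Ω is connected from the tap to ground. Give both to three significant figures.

Open-circuit: V = 26.9 × 270/(470 + 270) = 9.81 V.
With the load, R2 becomes R2‖R_L = 125.9 Ω, so V = 26.9 × 125.9/595.9 = 5.68 V.

Unloaded: 9.81 V; loaded: 5.68 V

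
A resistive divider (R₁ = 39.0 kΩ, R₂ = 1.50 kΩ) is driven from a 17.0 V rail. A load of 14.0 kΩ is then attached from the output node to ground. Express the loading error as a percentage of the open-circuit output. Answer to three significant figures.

The divider's output (Thévenin) resistance is R₁‖R₂ = 1.444 kΩ.
Fractional drop under load = R_th/(R_th + R_L) = 1.444 / (1.444 + 14.0) = 0.09353.
So the output falls by 9.35 %.

9.35 %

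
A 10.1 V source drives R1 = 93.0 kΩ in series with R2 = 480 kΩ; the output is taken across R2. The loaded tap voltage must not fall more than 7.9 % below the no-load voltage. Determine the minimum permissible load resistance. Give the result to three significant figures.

Output resistance R_th = R1‖R2 = (93.0 × 480)/573.0 = 77.91 kΩ.
The fractional drop is R_th/(R_th + R_L); requiring this ≤ 0.0790 gives R_L ≥ R_th(1/0.0790 − 1) = 77.91 × 11.66 = 908 kΩ.

R_L(min) ≈ 908 kΩ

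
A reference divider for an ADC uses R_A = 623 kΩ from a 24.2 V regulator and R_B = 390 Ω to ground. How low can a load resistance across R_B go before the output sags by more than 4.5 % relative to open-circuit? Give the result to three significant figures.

R_L(min) ≈ 8.27 kΩ

Output resistance R_th = R_A‖R_B = (623000 × 390)/623400 = 389.8 Ω.
The fractional drop is R_th/(R_th + R_L); requiring this ≤ 0.0450 gives R_L ≥ R_th(1/0.0450 − 1) = 389.8 × 21.22 = 8.27 kΩ.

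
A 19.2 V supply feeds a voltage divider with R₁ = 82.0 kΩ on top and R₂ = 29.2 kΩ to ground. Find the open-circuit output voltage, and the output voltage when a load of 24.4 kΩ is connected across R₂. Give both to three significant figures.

Open-circuit: V = 19.2 × 29.2/(82.0 + 29.2) = 5.04 V.
With the load, R₂ becomes R₂‖R_L = 13.29 kΩ, so V = 19.2 × 13.29/95.29 = 2.68 V.

Unloaded: 5.04 V; loaded: 2.68 V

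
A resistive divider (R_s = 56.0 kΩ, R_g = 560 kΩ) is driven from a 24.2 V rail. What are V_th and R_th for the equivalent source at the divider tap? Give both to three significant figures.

V_th = 22.0 V, R_th = 50.9 kΩ

V_th is the open-circuit tap voltage: 24.2 × 560/(56.0 + 560) = 22.0 V.
With the supply zeroed, R_s and R_g appear in parallel from the tap: R_th = R_s‖R_g = (56.0 × 560)/616.0 = 50.9 kΩ.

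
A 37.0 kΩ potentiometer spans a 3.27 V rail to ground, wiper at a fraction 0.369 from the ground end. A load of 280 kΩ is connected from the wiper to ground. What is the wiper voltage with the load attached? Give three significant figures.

V ≈ 1.17 V

The wiper splits the pot into (1−α)R = 23.35 kΩ above and αR = 13.65 kΩ below.
Lower section ‖ load = 13.02 kΩ.
V_wiper = 3.27 × 13.02/(23.35 + 13.02) = 1.17 V.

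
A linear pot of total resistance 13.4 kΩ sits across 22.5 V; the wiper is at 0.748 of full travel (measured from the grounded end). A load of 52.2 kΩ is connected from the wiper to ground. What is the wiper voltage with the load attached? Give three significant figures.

V ≈ 16.1 V

The wiper splits the pot into (1−α)R = 3.377 kΩ above and αR = 10.02 kΩ below.
Lower section ‖ load = 8.409 kΩ.
V_wiper = 22.5 × 8.409/(3.377 + 8.409) = 16.1 V.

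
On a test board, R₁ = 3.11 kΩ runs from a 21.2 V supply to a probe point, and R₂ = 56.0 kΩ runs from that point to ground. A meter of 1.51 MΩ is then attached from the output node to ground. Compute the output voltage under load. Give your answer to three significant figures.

V_out ≈ 20.0 V

The load sits in parallel with R₂: R₂‖R_L = (56.0 × 1510) / (56.0 + 1510) = 54.00 kΩ.
V_out = 21.2 × 54.00 / (3.11 + 54.00) = 21.2 × 54.00/57.11 = 20.0 V.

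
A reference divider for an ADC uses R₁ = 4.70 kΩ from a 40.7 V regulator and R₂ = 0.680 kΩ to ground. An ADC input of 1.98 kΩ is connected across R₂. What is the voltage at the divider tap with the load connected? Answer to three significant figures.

The load sits in parallel with R₂: R₂‖R_L = (680 × 1980) / (680 + 1980) = 506.2 Ω.
V_out = 40.7 × 506.2 / (4700 + 506.2) = 40.7 × 506.2/5206 = 3.96 V.
(Unloaded it would have been 5.14 V.)

V_out ≈ 3.96 V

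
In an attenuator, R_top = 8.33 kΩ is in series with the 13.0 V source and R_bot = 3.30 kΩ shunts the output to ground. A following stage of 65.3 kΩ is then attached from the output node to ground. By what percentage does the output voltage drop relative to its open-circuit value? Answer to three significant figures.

3.49 %

The divider's output (Thévenin) resistance is R_top‖R_bot = 2.364 kΩ.
Fractional drop under load = R_th/(R_th + R_L) = 2.364 / (2.364 + 65.3) = 0.03493.
So the output falls by 3.49 %.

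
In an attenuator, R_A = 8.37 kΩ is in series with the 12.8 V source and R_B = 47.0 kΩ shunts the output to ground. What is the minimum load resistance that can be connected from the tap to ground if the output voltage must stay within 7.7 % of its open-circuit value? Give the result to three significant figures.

Output resistance R_th = R_A‖R_B = (8.37 × 47.0)/55.37 = 7.105 kΩ.
The fractional drop is R_th/(R_th + R_L); requiring this ≤ 0.0770 gives R_L ≥ R_th(1/0.0770 − 1) = 7.105 × 11.99 = 85.2 kΩ.

R_L(min) ≈ 85.2 kΩ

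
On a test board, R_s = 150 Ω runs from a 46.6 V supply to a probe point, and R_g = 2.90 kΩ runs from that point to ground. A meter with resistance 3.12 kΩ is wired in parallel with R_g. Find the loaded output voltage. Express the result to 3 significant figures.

V_out ≈ 42.4 V

The load sits in parallel with R_g: R_g‖R_L = (2900 × 3120) / (2900 + 3120) = 1503 Ω.
V_out = 46.6 × 1503 / (150 + 1503) = 46.6 × 1503/1653 = 42.4 V.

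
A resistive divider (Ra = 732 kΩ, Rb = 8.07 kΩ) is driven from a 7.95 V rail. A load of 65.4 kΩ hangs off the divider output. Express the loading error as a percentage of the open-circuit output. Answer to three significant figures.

Unloaded V = 7.95 × 8.07/740.1 = 0.086690 V.
Loaded: Rb‖R_L = 7.184 kΩ, giving V = 7.95 × 7.184/739.2 = 0.077260 V.
Drop = (0.086690 − 0.077260) / 0.086690 = 10.9 %.

10.9 %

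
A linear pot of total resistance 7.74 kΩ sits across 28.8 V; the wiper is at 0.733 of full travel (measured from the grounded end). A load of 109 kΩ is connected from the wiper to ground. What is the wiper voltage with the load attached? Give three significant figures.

The wiper splits the pot into (1−α)R = 2.067 kΩ above and αR = 5.673 kΩ below.
Lower section ‖ load = 5.393 kΩ.
V_wiper = 28.8 × 5.393/(2.067 + 5.393) = 20.8 V.

V ≈ 20.8 V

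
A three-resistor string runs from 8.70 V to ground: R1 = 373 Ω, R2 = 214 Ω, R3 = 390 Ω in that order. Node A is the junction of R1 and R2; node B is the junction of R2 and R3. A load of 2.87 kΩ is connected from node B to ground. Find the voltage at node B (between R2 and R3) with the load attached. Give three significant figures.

At node B, R3 is in parallel with the load: R3‖R_L = 343.3 Ω.
Below node A the resistance is R2 + (R3‖R_L) = 557.3 Ω, so V_A = 8.70 × 557.3/930.3 = 5.212 V.
Then V_B = V_A × (R3‖R_L)/(R2 + R3‖R_L) = 5.212 × 343.3/557.3 = 3.21 V.

V ≈ 3.21 V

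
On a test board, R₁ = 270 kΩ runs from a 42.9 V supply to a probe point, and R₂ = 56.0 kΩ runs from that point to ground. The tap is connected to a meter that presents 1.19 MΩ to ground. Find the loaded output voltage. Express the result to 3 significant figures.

V_out ≈ 7.09 V

The load sits in parallel with R₂: R₂‖R_L = (56.0 × 1190) / (56.0 + 1190) = 53.48 kΩ.
V_out = 42.9 × 53.48 / (270 + 53.48) = 42.9 × 53.48/323.5 = 7.09 V.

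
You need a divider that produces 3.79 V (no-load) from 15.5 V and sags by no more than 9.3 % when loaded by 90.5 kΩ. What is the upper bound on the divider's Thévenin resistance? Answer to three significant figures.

Loading drop = R_th/(R_th + R_L) ≤ 0.0930, so R_th ≤ R_L · ε/(1−ε) = 90.5 kΩ × 0.0930/0.9070 = 9.28 kΩ.

R_th ≤ 9.28 kΩ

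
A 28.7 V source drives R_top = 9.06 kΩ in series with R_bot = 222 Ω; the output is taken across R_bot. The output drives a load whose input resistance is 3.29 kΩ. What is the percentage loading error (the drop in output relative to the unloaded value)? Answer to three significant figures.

6.18 %

The divider's output (Thévenin) resistance is R_top‖R_bot = 216.7 Ω.
Fractional drop under load = R_th/(R_th + R_L) = 216.7 / (216.7 + 3290) = 0.06179.
So the output falls by 6.18 %.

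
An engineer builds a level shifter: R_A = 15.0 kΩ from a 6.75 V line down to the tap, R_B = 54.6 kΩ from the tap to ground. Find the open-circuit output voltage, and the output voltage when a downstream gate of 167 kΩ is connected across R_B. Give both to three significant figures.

Unloaded: 5.30 V; loaded: 4.95 V

Open-circuit: V = 6.75 × 54.6/(15.0 + 54.6) = 5.30 V.
With the load, R_B becomes R_B‖R_L = 41.15 kΩ, so V = 6.75 × 41.15/56.15 = 4.95 V.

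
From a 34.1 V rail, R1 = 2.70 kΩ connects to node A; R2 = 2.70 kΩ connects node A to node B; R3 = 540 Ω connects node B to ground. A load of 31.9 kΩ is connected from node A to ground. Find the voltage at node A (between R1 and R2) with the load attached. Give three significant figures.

Below node A the series string R2+R3 = 3240 Ω sits in parallel with the 31900 Ω load: 2941 Ω.
V_A = 34.1 × 2941/(2700 + 2941) = 17.8 V.

V ≈ 17.8 V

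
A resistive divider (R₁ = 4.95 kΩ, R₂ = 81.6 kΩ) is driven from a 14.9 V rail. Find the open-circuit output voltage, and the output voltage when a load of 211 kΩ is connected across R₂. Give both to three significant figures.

Unloaded: 14.0 V; loaded: 13.7 V

Open-circuit: V = 14.9 × 81.6/(4.95 + 81.6) = 14.0 V.
With the load, R₂ becomes R₂‖R_L = 58.84 kΩ, so V = 14.9 × 58.84/63.79 = 13.7 V.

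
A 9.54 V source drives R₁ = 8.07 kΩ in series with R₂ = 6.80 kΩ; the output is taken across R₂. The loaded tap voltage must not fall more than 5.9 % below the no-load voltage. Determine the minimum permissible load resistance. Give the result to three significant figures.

Output resistance R_th = R₁‖R₂ = (8.07 × 6.80)/14.87 = 3.690 kΩ.
The fractional drop is R_th/(R_th + R_L); requiring this ≤ 0.0590 gives R_L ≥ R_th(1/0.0590 − 1) = 3.690 × 15.95 = 58.9 kΩ.

R_L(min) ≈ 58.9 kΩ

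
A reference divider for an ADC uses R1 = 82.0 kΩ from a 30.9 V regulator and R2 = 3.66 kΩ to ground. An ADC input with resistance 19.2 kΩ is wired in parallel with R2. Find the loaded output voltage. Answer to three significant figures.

V_out ≈ 1.12 V

The load sits in parallel with R2: R2‖R_L = (3.66 × 19.2) / (3.66 + 19.2) = 3.074 kΩ.
V_out = 30.9 × 3.074 / (82.0 + 3.074) = 30.9 × 3.074/85.07 = 1.12 V.
(Unloaded it would have been 1.32 V.)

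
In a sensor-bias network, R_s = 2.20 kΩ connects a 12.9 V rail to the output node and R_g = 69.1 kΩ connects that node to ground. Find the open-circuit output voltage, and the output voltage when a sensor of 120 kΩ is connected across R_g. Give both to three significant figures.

Unloaded: 12.5 V; loaded: 12.3 V

Open-circuit: V = 12.9 × 69.1/(2.20 + 69.1) = 12.5 V.
With the load, R_g becomes R_g‖R_L = 43.85 kΩ, so V = 12.9 × 43.85/46.05 = 12.3 V.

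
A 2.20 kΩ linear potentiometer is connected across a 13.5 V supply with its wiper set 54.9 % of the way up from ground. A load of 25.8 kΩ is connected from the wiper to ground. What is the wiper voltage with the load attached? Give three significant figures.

V ≈ 7.26 V

The wiper splits the pot into (1−α)R = 992.2 Ω above and αR = 1208 Ω below.
Lower section ‖ load = 1154 Ω.
V_wiper = 13.5 × 1154/(992.2 + 1154) = 7.26 V.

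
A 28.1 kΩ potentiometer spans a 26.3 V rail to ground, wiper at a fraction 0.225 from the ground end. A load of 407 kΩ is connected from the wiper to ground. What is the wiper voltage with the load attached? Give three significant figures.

V ≈ 5.85 V

The wiper splits the pot into (1−α)R = 21.78 kΩ above and αR = 6.322 kΩ below.
Lower section ‖ load = 6.226 kΩ.
V_wiper = 26.3 × 6.226/(21.78 + 6.226) = 5.85 V.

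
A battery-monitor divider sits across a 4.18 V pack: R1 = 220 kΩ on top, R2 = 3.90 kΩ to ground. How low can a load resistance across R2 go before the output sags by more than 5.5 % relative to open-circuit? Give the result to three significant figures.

R_L(min) ≈ 65.8 kΩ

Output resistance R_th = R1‖R2 = (220 × 3.90)/223.9 = 3.832 kΩ.
The fractional drop is R_th/(R_th + R_L); requiring this ≤ 0.0550 gives R_L ≥ R_th(1/0.0550 − 1) = 3.832 × 17.18 = 65.8 kΩ.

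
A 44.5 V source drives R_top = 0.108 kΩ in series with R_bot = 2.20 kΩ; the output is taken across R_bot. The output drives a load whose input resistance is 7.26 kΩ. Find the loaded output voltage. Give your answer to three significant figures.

The load sits in parallel with R_bot: R_bot‖R_L = (2200 × 7260) / (2200 + 7260) = 1688 Ω.
V_out = 44.5 × 1688 / (108 + 1688) = 44.5 × 1688/1796 = 41.8 V.

V_out ≈ 41.8 V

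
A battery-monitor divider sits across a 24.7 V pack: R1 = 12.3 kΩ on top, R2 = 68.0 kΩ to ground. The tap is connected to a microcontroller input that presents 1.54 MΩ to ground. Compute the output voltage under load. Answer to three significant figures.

The load sits in parallel with R2: R2‖R_L = (68.0 × 1540) / (68.0 + 1540) = 65.12 kΩ.
V_out = 24.7 × 65.12 / (12.3 + 65.12) = 24.7 × 65.12/77.42 = 20.8 V.

V_out ≈ 20.8 V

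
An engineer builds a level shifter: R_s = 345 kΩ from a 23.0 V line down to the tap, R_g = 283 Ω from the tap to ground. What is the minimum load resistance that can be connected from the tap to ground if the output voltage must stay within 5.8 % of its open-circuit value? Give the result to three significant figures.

Output resistance R_th = R_s‖R_g = (345000 × 283)/345300 = 282.8 Ω.
The fractional drop is R_th/(R_th + R_L); requiring this ≤ 0.0580 gives R_L ≥ R_th(1/0.0580 − 1) = 282.8 × 16.24 = 4.59 kΩ.

R_L(min) ≈ 4.59 kΩ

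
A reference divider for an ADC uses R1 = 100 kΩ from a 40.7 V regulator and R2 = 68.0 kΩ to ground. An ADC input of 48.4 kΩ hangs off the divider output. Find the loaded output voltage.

V_out ≈ 8.97 V

The load sits in parallel with R2: R2‖R_L = (68.0 × 48.4) / (68.0 + 48.4) = 28.27 kΩ.
V_out = 40.7 × 28.27 / (100 + 28.27) = 40.7 × 28.27/128.3 = 8.97 V.
(Unloaded it would have been 16.5 V.)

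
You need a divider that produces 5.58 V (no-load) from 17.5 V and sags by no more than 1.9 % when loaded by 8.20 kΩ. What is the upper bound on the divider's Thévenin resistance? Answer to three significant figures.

Loading drop = R_th/(R_th + R_L) ≤ 0.0190, so R_th ≤ R_L · ε/(1−ε) = 8.20 kΩ × 0.0190/0.9810 = 159 Ω.
(Any R1, R2 with R2/(R1+R2) = 0.319 and R1‖R2 ≤ 159 Ω will meet the spec.)

R_th ≤ 159 Ω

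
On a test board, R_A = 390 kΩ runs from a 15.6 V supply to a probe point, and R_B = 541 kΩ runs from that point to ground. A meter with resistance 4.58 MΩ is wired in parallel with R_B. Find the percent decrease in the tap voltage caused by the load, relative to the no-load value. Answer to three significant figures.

The divider's output (Thévenin) resistance is R_A‖R_B = 226.6 kΩ.
Fractional drop under load = R_th/(R_th + R_L) = 226.6 / (226.6 + 4580) = 0.04715.
So the output falls by 4.71 %.

4.71 %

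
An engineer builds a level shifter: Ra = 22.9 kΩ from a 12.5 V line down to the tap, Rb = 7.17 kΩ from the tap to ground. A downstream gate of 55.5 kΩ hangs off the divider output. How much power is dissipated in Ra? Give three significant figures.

P ≈ 4.18 mW

Total resistance from the source is Ra + (Rb‖R_L) = 29.25 kΩ, so I = 12.5/29.25 kΩ = 0.4274 mA.
P = I²·Ra = (0.4274 mA)² × 22.9 kΩ = 4.18 mW.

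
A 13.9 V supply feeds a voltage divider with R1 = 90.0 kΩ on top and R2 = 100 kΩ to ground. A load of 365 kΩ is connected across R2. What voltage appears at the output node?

The load sits in parallel with R2: R2‖R_L = (100 × 365) / (100 + 365) = 78.49 kΩ.
V_out = 13.9 × 78.49 / (90.0 + 78.49) = 13.9 × 78.49/168.5 = 6.48 V.
(Unloaded it would have been 7.32 V.)

V_out ≈ 6.48 V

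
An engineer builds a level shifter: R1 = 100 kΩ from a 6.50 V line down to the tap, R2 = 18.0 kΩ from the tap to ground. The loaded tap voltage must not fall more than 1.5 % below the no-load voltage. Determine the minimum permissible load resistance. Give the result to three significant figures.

R_L(min) ≈ 1.00 MΩ

Output resistance R_th = R1‖R2 = (100 × 18.0)/118.0 = 15.25 kΩ.
The fractional drop is R_th/(R_th + R_L); requiring this ≤ 0.0150 gives R_L ≥ R_th(1/0.0150 − 1) = 15.25 × 65.67 = 1.00 MΩ.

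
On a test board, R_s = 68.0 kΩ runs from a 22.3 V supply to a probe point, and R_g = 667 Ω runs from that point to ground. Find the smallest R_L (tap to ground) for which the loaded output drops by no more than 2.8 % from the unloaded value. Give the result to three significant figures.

Output resistance R_th = R_s‖R_g = (68000 × 667)/68670 = 660.5 Ω.
The fractional drop is R_th/(R_th + R_L); requiring this ≤ 0.0280 gives R_L ≥ R_th(1/0.0280 − 1) = 660.5 × 34.71 = 22.9 kΩ.

R_L(min) ≈ 22.9 kΩ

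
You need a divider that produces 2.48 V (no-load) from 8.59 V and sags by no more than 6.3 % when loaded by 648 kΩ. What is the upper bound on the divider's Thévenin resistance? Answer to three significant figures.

Loading drop = R_th/(R_th + R_L) ≤ 0.0630, so R_th ≤ R_L · ε/(1−ε) = 648 kΩ × 0.0630/0.9370 = 43.6 kΩ.

R_th ≤ 43.6 kΩ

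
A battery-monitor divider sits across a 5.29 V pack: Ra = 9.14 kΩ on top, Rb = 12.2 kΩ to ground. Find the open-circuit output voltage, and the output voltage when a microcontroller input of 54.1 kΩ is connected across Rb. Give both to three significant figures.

Open-circuit: V = 5.29 × 12.2/(9.14 + 12.2) = 3.02 V.
With the load, Rb becomes Rb‖R_L = 9.955 kΩ, so V = 5.29 × 9.955/19.10 = 2.76 V.

Unloaded: 3.02 V; loaded: 2.76 V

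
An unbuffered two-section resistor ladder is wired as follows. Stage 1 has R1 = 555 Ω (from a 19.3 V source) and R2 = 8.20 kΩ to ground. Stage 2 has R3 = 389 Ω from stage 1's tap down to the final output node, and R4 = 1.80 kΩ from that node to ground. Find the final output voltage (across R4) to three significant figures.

V_out ≈ 12.0 V

Stage 2 presents R3+R4 = 2189 Ω as a load on stage 1's tap.
Stage 1's lower leg becomes R2‖(R3+R4) = 1728 Ω, so V_mid = 19.3 × 1728/2283 = 14.61 V.
Stage 2 is itself unloaded: V_out = V_mid × R4/(R3+R4) = 14.61 × 1800/2189 = 12.0 V.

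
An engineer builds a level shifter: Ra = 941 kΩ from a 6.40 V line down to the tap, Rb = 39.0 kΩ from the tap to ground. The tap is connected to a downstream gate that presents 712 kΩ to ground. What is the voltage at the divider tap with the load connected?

V_out ≈ 0.242 V

The load sits in parallel with Rb: Rb‖R_L = (39.0 × 712) / (39.0 + 712) = 36.97 kΩ.
V_out = 6.40 × 36.97 / (941 + 36.97) = 6.40 × 36.97/978.0 = 0.242 V.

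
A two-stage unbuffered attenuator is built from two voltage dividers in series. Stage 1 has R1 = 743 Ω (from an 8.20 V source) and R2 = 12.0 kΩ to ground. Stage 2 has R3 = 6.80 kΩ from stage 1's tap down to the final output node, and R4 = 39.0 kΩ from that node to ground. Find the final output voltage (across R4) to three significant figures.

V_out ≈ 6.48 V

Stage 2 presents R3+R4 = 45800 Ω as a load on stage 1's tap.
Stage 1's lower leg becomes R2‖(R3+R4) = 9509 Ω, so V_mid = 8.20 × 9509/10250 = 7.606 V.
Stage 2 is itself unloaded: V_out = V_mid × R4/(R3+R4) = 7.606 × 39000/45800 = 6.48 V.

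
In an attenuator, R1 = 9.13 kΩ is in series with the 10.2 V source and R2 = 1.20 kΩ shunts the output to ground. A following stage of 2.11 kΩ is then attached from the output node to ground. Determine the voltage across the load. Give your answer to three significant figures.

The load sits in parallel with R2: R2‖R_L = (1.20 × 2.11) / (1.20 + 2.11) = 0.7650 kΩ.
V_out = 10.2 × 0.7650 / (9.13 + 0.7650) = 10.2 × 0.7650/9.895 = 0.789 V.

V_out ≈ 0.789 V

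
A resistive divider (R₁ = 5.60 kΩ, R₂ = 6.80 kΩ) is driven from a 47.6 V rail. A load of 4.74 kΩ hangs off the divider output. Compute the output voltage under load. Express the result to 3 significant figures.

V_out ≈ 15.8 V

The load sits in parallel with R₂: R₂‖R_L = (6.80 × 4.74) / (6.80 + 4.74) = 2.793 kΩ.
V_out = 47.6 × 2.793 / (5.60 + 2.793) = 47.6 × 2.793/8.393 = 15.8 V.
(Unloaded it would have been 26.1 V.)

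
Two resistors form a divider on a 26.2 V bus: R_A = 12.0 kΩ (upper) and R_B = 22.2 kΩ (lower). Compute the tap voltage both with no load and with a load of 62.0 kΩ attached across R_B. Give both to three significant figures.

Open-circuit: V = 26.2 × 22.2/(12.0 + 22.2) = 17.0 V.
With the load, R_B becomes R_B‖R_L = 16.35 kΩ, so V = 26.2 × 16.35/28.35 = 15.1 V.

Unloaded: 17.0 V; loaded: 15.1 V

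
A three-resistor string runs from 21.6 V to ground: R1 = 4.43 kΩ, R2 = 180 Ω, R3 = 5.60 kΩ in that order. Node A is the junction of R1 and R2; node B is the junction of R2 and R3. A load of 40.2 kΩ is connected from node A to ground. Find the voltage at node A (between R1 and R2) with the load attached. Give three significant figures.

Below node A the series string R2+R3 = 5780 Ω sits in parallel with the 40200 Ω load: 5053 Ω.
V_A = 21.6 × 5053/(4430 + 5053) = 11.5 V.

V ≈ 11.5 V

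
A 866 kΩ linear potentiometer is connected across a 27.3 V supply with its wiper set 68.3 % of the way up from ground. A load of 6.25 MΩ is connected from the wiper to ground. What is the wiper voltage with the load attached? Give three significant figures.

The wiper splits the pot into (1−α)R = 274.5 kΩ above and αR = 591.5 kΩ below.
Lower section ‖ load = 540.3 kΩ.
V_wiper = 27.3 × 540.3/(274.5 + 540.3) = 18.1 V.

V ≈ 18.1 V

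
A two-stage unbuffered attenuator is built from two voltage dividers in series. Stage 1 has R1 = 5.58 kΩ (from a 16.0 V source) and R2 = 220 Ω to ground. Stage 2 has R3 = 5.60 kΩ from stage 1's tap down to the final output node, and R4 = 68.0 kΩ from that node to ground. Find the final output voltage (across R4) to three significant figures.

V_out ≈ 0.559 V

Stage 2 presents R3+R4 = 73600 Ω as a load on stage 1's tap.
Stage 1's lower leg becomes R2‖(R3+R4) = 219.3 Ω, so V_mid = 16.0 × 219.3/5799 = 0.6052 V.
Stage 2 is itself unloaded: V_out = V_mid × R4/(R3+R4) = 0.6052 × 68000/73600 = 0.559 V.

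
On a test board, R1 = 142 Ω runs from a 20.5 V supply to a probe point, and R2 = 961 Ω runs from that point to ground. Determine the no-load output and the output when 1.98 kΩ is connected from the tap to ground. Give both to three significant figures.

Open-circuit: V = 20.5 × 961/(142 + 961) = 17.9 V.
With the load, R2 becomes R2‖R_L = 647.0 Ω, so V = 20.5 × 647.0/789.0 = 16.8 V.

Unloaded: 17.9 V; loaded: 16.8 V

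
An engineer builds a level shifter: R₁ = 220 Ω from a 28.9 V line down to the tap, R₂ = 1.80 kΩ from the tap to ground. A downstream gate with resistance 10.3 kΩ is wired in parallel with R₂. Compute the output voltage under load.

The load sits in parallel with R₂: R₂‖R_L = (1800 × 10300) / (1800 + 10300) = 1532 Ω.
V_out = 28.9 × 1532 / (220 + 1532) = 28.9 × 1532/1752 = 25.3 V.
(Unloaded it would have been 25.8 V.)

V_out ≈ 25.3 V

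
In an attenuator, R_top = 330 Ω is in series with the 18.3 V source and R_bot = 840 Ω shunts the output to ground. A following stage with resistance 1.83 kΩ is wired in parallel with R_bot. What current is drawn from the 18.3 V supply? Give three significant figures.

I ≈ 20.2 mA

R_bot‖R_L = 575.7 Ω, so the source sees R_top + R_bot‖R_L = 905.7 Ω.
I = 18.3 V / 905.7 Ω = 20.2 mA.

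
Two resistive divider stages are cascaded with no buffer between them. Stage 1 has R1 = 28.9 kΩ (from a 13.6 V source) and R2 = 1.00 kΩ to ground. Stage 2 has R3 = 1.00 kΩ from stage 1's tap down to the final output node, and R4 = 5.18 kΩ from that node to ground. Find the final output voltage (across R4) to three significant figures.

Stage 2 presents R3+R4 = 6.180 kΩ as a load on stage 1's tap.
Stage 1's lower leg becomes R2‖(R3+R4) = 0.8607 kΩ, so V_mid = 13.6 × 0.8607/29.76 = 0.3933 V.
Stage 2 is itself unloaded: V_out = V_mid × R4/(R3+R4) = 0.3933 × 5.18/6.180 = 0.330 V.

V_out ≈ 0.330 V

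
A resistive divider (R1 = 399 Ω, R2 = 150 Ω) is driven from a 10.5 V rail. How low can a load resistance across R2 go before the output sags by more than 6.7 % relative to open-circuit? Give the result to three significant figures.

R_L(min) ≈ 1.52 kΩ

Output resistance R_th = R1‖R2 = (399 × 150)/549.0 = 109.0 Ω.
The fractional drop is R_th/(R_th + R_L); requiring this ≤ 0.0670 gives R_L ≥ R_th(1/0.0670 − 1) = 109.0 × 13.93 = 1.52 kΩ.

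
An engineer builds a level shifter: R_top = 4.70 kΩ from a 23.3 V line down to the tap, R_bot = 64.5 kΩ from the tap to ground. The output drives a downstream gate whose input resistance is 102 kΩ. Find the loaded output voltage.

V_out ≈ 20.8 V

The load sits in parallel with R_bot: R_bot‖R_L = (64.5 × 102) / (64.5 + 102) = 39.51 kΩ.
V_out = 23.3 × 39.51 / (4.70 + 39.51) = 23.3 × 39.51/44.21 = 20.8 V.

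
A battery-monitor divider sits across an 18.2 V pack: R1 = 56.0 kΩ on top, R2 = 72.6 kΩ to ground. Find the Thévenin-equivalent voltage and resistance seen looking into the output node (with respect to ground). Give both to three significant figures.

V_th = 10.3 V, R_th = 31.6 kΩ

V_th is the open-circuit tap voltage: 18.2 × 72.6/(56.0 + 72.6) = 10.3 V.
With the supply zeroed, R1 and R2 appear in parallel from the tap: R_th = R1‖R2 = (56.0 × 72.6)/128.6 = 31.6 kΩ.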